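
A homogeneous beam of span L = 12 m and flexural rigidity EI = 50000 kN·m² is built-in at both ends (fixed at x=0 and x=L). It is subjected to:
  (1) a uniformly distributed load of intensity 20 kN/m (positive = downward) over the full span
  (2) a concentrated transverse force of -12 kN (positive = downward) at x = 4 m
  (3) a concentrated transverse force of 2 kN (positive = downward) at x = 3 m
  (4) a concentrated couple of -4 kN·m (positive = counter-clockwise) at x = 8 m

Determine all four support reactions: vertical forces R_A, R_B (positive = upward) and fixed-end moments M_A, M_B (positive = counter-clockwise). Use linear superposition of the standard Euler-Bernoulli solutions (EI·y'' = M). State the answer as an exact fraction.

Load 1 — uniform load w=20 kN/m over full span:
  R_A = wL/2 = 20·12/2 = 120 kN
  M_A = wL²/12 = 20·12²/12 = 240 kN·m
  R_B = wL/2 = 20·12/2 = 120 kN
  M_B = -wL²/12 = -20·12²/12 = -240 kN·m
Load 2 — point force P=-12 kN at a=4 m (b=L-a=8):
  R_A = Pb²(3a+b)/L³ = (-12)·8²·(3·4+8)/12³ = -80/9 kN
  M_A = Pab²/L² = (-12)·4·8²/12² = -64/3 kN·m
  R_B = Pa²(a+3b)/L³ = (-12)·4²·(4+3·8)/12³ = -28/9 kN
  M_B = -Pa²b/L² = -(-12)·4²·8/12² = 32/3 kN·m
Load 3 — point force P=2 kN at a=3 m (b=L-a=9):
  R_A = Pb²(3a+b)/L³ = 2·9²·(3·3+9)/12³ = 27/16 kN
  M_A = Pab²/L² = 2·3·9²/12² = 27/8 kN·m
  R_B = Pa²(a+3b)/L³ = 2·3²·(3+3·9)/12³ = 5/16 kN
  M_B = -Pa²b/L² = -2·3²·9/12² = -9/8 kN·m
Load 4 — applied couple M₀=-4 kN·m at a=8 m (b=L-a=4):
  R_A = 6M₀ab/L³ = 6·(-4)·8·4/12³ = -4/9 kN
  M_A = M₀b(2a-b)/L² = (-4)·4·(2·8-4)/12² = -4/3 kN·m
  R_B = -6M₀ab/L³ = -6·(-4)·8·4/12³ = 4/9 kN
  M_B = M₀a(2b-a)/L² = (-4)·8·(2·4-8)/12² = 0 kN·m
Superposition: R_A = 5393/48 kN, M_A = 5297/24 kN·m, R_B = 5647/48 kN, M_B = -5531/24 kN·m

R_A = 5393/48 kN, M_A = 5297/24 kN·m, R_B = 5647/48 kN, M_B = -5531/24 kN·m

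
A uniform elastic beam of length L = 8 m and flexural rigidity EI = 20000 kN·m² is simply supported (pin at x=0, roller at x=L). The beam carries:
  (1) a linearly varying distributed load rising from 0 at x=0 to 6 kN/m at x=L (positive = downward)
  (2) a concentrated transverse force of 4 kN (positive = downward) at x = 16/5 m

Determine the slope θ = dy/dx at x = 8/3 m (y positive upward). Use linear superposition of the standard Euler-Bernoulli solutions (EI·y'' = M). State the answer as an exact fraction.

Load 1 — triangular load w₀=6 kN/m (0→w₀ over full span):
  θ_1 = -w₀(7L⁴-30L²x²+15x⁴)/(360LEI) = -6·(7·8⁴-30·8²·(8/3)²+15·(8/3)⁴)/(360·8·20000) = -416/253125 rad
Load 2 — point force P=4 kN at a=16/5 m (b=L-a=24/5):
  θ_2 = -Pb(L²-b²-3x²)/(6LEI)  [x≤a] = -4·(24/5)·(8²-(24/5)²-3·(8/3)²)/(6·8·20000) = -92/234375 rad
Superposition: θ = Σ θ_i = -12884/6328125 rad ≈ -0.002036 rad

θ(8/3) = -12884/6328125 rad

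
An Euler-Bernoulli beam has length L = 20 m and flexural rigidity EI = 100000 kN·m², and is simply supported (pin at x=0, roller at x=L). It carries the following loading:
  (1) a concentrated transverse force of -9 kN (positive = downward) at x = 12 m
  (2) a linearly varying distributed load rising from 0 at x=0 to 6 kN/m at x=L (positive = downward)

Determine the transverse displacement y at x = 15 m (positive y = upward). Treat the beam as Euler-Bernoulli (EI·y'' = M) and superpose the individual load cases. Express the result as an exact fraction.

Load 1 — point force P=-9 kN at a=12 m (b=L-a=8):
  y_1 = -Pa(L-x)(2Lx-a²-x²)/(6LEI)  [x>a] = -(-9)·12·(20-15)·(2·20·15-12²-15²)/(6·20·100000) = 2079/200000 m
Load 2 — triangular load w₀=6 kN/m (0→w₀ over full span):
  y_2 = -w₀x(7L⁴-10L²x²+3x⁴)/(360LEI) = -6·15·(7·20⁴-10·20²·15²+3·15⁴)/(360·20·100000) = -119/2560 m
Superposition: y = Σ y_i = -57743/1600000 m ≈ -0.036089 m

y(15) = -57743/1600000 m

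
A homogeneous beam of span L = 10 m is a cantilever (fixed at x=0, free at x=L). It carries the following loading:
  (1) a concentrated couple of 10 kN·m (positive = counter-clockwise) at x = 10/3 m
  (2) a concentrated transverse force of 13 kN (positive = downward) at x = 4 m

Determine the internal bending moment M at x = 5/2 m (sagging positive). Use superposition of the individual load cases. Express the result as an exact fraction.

M(5/2) = -19/2 kN·m

Load 1 — applied couple M₀=10 kN·m at a=10/3 m (b=L-a=20/3):
  M_1 = M₀  [x≤a] = 10 = 10 kN·m
Load 2 — point force P=13 kN at a=4 m (b=L-a=6):
  M_2 = -P(a-x)  [x≤a] = -13·(4-(5/2)) = -39/2 kN·m
Superposition: M = Σ M_i = -19/2 kN·m ≈ -9.500000 kN·m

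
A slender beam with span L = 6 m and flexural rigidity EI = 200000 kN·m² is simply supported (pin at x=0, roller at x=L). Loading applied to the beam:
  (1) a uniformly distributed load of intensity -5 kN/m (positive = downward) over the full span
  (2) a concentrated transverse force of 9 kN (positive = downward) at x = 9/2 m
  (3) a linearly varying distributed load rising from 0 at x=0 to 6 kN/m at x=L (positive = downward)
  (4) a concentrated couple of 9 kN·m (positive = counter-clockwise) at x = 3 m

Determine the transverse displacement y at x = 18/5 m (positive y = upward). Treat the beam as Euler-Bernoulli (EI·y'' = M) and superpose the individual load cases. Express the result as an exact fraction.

y(18/5) = 1281663/50000000000 m

Load 1 — uniform load w=-5 kN/m over full span:
  y_1 = -wx(L³-2Lx²+x³)/(24EI) = -(-5)·(18/5)·(6³-2·6·(18/5)²+(18/5)³)/(24·200000) = 2511/6250000 m
Load 2 — point force P=9 kN at a=9/2 m (b=L-a=3/2):
  y_2 = -Pbx(L²-b²-x²)/(6LEI)  [x≤a] = -9·(3/2)·(18/5)·(6²-(3/2)²-(18/5)²)/(6·6·200000) = -56133/400000000 m
Load 3 — triangular load w₀=6 kN/m (0→w₀ over full span):
  y_3 = -w₀x(7L⁴-10L²x²+3x⁴)/(360LEI) = -6·(18/5)·(7·6⁴-10·6²·(18/5)²+3·(18/5)⁴)/(360·6·200000) = -11988/48828125 m
Load 4 — applied couple M₀=9 kN·m at a=3 m (b=L-a=3):
  y_4 = (M₀x³/(6L)-M₀(x-a)²/2+C₁x)/EI  [x>a] with C₁=M₀(3b²-L²)/(6L)=-9/4 = (9·(18/5)³/(6·6)-9·((18/5)-3)²/2+(-9/4)·(18/5))/200000 = 243/25000000 m
Superposition: y = Σ y_i = 1281663/50000000000 m ≈ 0.000026 m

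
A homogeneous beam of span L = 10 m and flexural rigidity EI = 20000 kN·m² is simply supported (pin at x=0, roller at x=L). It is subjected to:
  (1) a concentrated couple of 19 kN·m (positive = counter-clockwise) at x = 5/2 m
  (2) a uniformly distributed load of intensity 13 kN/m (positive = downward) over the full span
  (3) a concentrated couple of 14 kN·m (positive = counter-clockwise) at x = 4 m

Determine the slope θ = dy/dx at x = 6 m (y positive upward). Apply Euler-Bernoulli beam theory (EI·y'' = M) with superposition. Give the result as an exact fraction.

Load 1 — applied couple M₀=19 kN·m at a=5/2 m (b=L-a=15/2):
  θ_1 = (M₀x²/(2L)-M₀(x-a)+C₁)/EI  [x>a] with C₁=M₀(3b²-L²)/(6L)=1045/48 = (19·6²/(2·10)-19·(6-(5/2))+(1045/48))/20000 = -2527/4800000 rad
Load 2 — uniform load w=13 kN/m over full span:
  θ_2 = -w(L³-6Lx²+4x³)/(24EI) = -13·(10³-6·10·6²+4·6³)/(24·20000) = 481/60000 rad
Load 3 — applied couple M₀=14 kN·m at a=4 m (b=L-a=6):
  θ_3 = (M₀x²/(2L)-M₀(x-a)+C₁)/EI  [x>a] with C₁=M₀(3b²-L²)/(6L)=28/15 = (14·6²/(2·10)-14·(6-4)+(28/15))/20000 = -7/150000 rad
Superposition: θ = Σ θ_i = 35729/4800000 rad ≈ 0.007444 rad

θ(6) = 35729/4800000 rad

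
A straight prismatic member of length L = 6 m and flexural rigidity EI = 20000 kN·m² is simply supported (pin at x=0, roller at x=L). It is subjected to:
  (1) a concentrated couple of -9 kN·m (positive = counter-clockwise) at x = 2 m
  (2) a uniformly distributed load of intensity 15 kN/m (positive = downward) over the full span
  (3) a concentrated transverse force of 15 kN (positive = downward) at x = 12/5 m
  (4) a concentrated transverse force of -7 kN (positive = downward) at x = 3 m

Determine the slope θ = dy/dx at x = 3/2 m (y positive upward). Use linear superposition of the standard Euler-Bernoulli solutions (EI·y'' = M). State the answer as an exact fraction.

θ(3/2) = -44049/8000000 rad

Load 1 — applied couple M₀=-9 kN·m at a=2 m (b=L-a=4):
  θ_1 = (M₀x²/(2L)+C₁)/EI  [x≤a] with C₁=M₀(3b²-L²)/(6L)=-3 = ((-9)·(3/2)²/(2·6)+(-3))/20000 = -3/12800 rad
Load 2 — uniform load w=15 kN/m over full span:
  θ_2 = -w(L³-6Lx²+4x³)/(24EI) = -15·(6³-6·6·(3/2)²+4·(3/2)³)/(24·20000) = -297/64000 rad
Load 3 — point force P=15 kN at a=12/5 m (b=L-a=18/5):
  θ_3 = -Pb(L²-b²-3x²)/(6LEI)  [x≤a] = -15·(18/5)·(6²-(18/5)²-3·(3/2)²)/(6·6·20000) = -4887/4000000 rad
Load 4 — point force P=-7 kN at a=3 m (b=L-a=3):
  θ_4 = -Pb(L²-b²-3x²)/(6LEI)  [x≤a] = -(-7)·3·(6²-3²-3·(3/2)²)/(6·6·20000) = 189/320000 rad
Superposition: θ = Σ θ_i = -44049/8000000 rad ≈ -0.005506 rad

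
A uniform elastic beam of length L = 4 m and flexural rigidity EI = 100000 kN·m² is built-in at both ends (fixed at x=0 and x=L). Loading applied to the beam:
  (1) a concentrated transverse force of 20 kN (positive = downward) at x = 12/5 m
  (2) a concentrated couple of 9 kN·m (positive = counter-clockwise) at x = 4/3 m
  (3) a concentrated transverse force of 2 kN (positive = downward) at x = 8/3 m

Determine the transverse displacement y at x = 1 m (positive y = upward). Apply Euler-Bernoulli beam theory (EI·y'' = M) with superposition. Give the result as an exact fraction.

Load 1 — point force P=20 kN at a=12/5 m (b=L-a=8/5):
  y_1 = -Pb²x²(3aL-(3a+b)x)/(6L³EI)  [x≤a] = -20·(8/5)²·1²·(3·(12/5)·4-(3·(12/5)+(8/5))·1)/(6·4³·100000) = -1/37500 m
Load 2 — applied couple M₀=9 kN·m at a=4/3 m (b=L-a=8/3):
  y_2 = (R_Ax³/6 - M_Ax²/2)/EI  [x≤a] with R_A=3, M_A=0 = (3·1³/6 - 0·1²/2)/100000 = 1/200000 m
Load 3 — point force P=2 kN at a=8/3 m (b=L-a=4/3):
  y_3 = -Pb²x²(3aL-(3a+b)x)/(6L³EI)  [x≤a] = -2·(4/3)²·1²·(3·(8/3)·4-(3·(8/3)+(4/3))·1)/(6·4³·100000) = -17/8100000 m
Superposition: y = Σ y_i = -77/3240000 m ≈ -0.000024 m

y(1) = -77/3240000 m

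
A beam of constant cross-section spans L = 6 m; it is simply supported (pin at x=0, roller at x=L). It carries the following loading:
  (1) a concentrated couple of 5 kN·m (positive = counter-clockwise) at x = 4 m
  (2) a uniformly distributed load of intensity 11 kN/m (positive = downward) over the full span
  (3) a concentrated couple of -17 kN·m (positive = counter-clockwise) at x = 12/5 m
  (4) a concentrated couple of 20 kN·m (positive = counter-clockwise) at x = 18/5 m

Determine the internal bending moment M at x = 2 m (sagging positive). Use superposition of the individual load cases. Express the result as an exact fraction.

M(2) = 140/3 kN·m

Load 1 — applied couple M₀=5 kN·m at a=4 m (b=L-a=2):
  M_1 = M₀x/L  [x≤a] = 5·2/6 = 5/3 kN·m
Load 2 — uniform load w=11 kN/m over full span:
  M_2 = wx(L-x)/2 = 11·2·(6-2)/2 = 44 kN·m
Load 3 — applied couple M₀=-17 kN·m at a=12/5 m (b=L-a=18/5):
  M_3 = M₀x/L  [x≤a] = (-17)·2/6 = -17/3 kN·m
Load 4 — applied couple M₀=20 kN·m at a=18/5 m (b=L-a=12/5):
  M_4 = M₀x/L  [x≤a] = 20·2/6 = 20/3 kN·m
Superposition: M = Σ M_i = 140/3 kN·m ≈ 46.666667 kN·m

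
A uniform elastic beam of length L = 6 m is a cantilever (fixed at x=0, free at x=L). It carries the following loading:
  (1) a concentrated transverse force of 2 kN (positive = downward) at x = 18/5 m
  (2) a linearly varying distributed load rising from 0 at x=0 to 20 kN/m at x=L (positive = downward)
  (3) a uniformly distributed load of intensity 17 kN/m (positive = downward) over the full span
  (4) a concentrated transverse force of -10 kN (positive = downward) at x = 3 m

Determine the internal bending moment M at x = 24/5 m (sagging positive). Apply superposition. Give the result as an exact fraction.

M(24/5) = -642/25 kN·m

Load 1 — point force P=2 kN at a=18/5 m (b=L-a=12/5):
  M_1 = 0  [x>a] = 0 kN·m
Load 2 — triangular load w₀=20 kN/m (0→w₀ over full span):
  M_2 = w₀Lx/2 - w₀L²/3 - w₀x³/(6L) = 20·6·(24/5)/2 - 20·6²/3 - 20·(24/5)³/(6·6) = -336/25 kN·m
Load 3 — uniform load w=17 kN/m over full span:
  M_3 = -w(L-x)²/2 = -17·(6-(24/5))²/2 = -306/25 kN·m
Load 4 — point force P=-10 kN at a=3 m (b=L-a=3):
  M_4 = 0  [x>a] = 0 kN·m
Superposition: M = Σ M_i = -642/25 kN·m ≈ -25.680000 kN·m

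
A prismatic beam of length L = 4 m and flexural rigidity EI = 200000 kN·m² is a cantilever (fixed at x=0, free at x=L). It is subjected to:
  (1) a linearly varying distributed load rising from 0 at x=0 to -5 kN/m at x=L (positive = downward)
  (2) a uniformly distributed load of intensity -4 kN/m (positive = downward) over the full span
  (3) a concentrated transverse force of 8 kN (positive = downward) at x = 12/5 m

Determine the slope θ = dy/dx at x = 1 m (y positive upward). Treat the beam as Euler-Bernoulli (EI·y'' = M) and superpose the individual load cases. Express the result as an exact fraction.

θ(1) = 14969/96000000 rad

Load 1 — triangular load w₀=-5 kN/m (0→w₀ over full span):
  θ_1 = (w₀Lx²/4-w₀L²x/3-w₀x⁴/(24L))/EI = ((-5)·4·1²/4-(-5)·4²·1/3-(-5)·1⁴/(24·4))/200000 = 139/1280000 rad
Load 2 — uniform load w=-4 kN/m over full span:
  θ_2 = -wx(x²-3Lx+3L²)/(6EI) = -(-4)·1·(1²-3·4·1+3·4²)/(6·200000) = 37/300000 rad
Load 3 — point force P=8 kN at a=12/5 m (b=L-a=8/5):
  θ_3 = -Px(2a-x)/(2EI)  [x≤a] = -8·1·(2·(12/5)-1)/(2·200000) = -19/250000 rad
Superposition: θ = Σ θ_i = 14969/96000000 rad ≈ 0.000156 rad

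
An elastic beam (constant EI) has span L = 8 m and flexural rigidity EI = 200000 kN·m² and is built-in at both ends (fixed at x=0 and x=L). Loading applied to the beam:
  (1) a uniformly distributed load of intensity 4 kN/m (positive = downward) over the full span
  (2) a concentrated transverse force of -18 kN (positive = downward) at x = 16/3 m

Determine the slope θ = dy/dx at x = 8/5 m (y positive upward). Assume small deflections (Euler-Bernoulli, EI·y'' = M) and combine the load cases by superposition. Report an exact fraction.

θ(8/5) = -31/1171875 rad

Load 1 — uniform load w=4 kN/m over full span:
  θ_1 = -wx(L-x)(L-2x)/(12EI) = -4·(8/5)·(8-(8/5))·(8-2·(8/5))/(12·200000) = -32/390625 rad
Load 2 — point force P=-18 kN at a=16/3 m (b=L-a=8/3):
  θ_2 = -Pb²x(2aL-(3a+b)x)/(2L³EI)  [x≤a] = -(-18)·(8/3)²·(8/5)·(2·(16/3)·8-(3·(16/3)+(8/3))·(8/5))/(2·8³·200000) = 13/234375 rad
Superposition: θ = Σ θ_i = -31/1171875 rad ≈ -0.000026 rad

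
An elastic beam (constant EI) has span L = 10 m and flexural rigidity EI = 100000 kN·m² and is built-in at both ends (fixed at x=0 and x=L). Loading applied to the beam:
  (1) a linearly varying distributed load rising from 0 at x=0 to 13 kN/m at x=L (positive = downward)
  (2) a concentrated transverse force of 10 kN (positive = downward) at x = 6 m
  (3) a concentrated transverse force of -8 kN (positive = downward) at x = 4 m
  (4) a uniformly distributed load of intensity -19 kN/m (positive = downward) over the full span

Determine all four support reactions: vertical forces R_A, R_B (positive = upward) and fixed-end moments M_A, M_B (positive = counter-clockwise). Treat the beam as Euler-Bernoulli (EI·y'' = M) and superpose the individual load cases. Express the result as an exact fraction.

Load 1 — triangular load w₀=13 kN/m (0→w₀ over full span):
  R_A = 3w₀L/20 = 3·13·10/20 = 39/2 kN
  M_A = w₀L²/30 = 13·10²/30 = 130/3 kN·m
  R_B = 7w₀L/20 = 7·13·10/20 = 91/2 kN
  M_B = -w₀L²/20 = -13·10²/20 = -65 kN·m
Load 2 — point force P=10 kN at a=6 m (b=L-a=4):
  R_A = Pb²(3a+b)/L³ = 10·4²·(3·6+4)/10³ = 88/25 kN
  M_A = Pab²/L² = 10·6·4²/10² = 48/5 kN·m
  R_B = Pa²(a+3b)/L³ = 10·6²·(6+3·4)/10³ = 162/25 kN
  M_B = -Pa²b/L² = -10·6²·4/10² = -72/5 kN·m
Load 3 — point force P=-8 kN at a=4 m (b=L-a=6):
  R_A = Pb²(3a+b)/L³ = (-8)·6²·(3·4+6)/10³ = -648/125 kN
  M_A = Pab²/L² = (-8)·4·6²/10² = -288/25 kN·m
  R_B = Pa²(a+3b)/L³ = (-8)·4²·(4+3·6)/10³ = -352/125 kN
  M_B = -Pa²b/L² = -(-8)·4²·6/10² = 192/25 kN·m
Load 4 — uniform load w=-19 kN/m over full span:
  R_A = wL/2 = (-19)·10/2 = -95 kN
  M_A = wL²/12 = (-19)·10²/12 = -475/3 kN·m
  R_B = wL/2 = (-19)·10/2 = -95 kN
  M_B = -wL²/12 = -(-19)·10²/12 = 475/3 kN·m
Superposition: R_A = -19291/250 kN, M_A = -2923/25 kN·m, R_B = -11459/250 kN, M_B = 6496/75 kN·m

R_A = -19291/250 kN, M_A = -2923/25 kN·m, R_B = -11459/250 kN, M_B = 6496/75 kN·m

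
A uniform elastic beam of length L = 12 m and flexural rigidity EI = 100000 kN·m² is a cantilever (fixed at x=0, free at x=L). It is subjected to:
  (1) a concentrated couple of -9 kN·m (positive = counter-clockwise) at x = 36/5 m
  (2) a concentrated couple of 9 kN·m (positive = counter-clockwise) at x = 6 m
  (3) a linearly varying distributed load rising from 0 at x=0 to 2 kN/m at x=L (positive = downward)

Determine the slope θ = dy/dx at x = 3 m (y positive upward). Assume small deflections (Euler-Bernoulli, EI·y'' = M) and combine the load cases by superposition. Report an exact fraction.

Load 1 — applied couple M₀=-9 kN·m at a=36/5 m (b=L-a=24/5):
  θ_1 = M₀x/EI  [x≤a] = (-9)·3/100000 = -27/100000 rad
Load 2 — applied couple M₀=9 kN·m at a=6 m (b=L-a=6):
  θ_2 = M₀x/EI  [x≤a] = 9·3/100000 = 27/100000 rad
Load 3 — triangular load w₀=2 kN/m (0→w₀ over full span):
  θ_3 = (w₀Lx²/4-w₀L²x/3-w₀x⁴/(24L))/EI = (2·12·3²/4-2·12²·3/3-2·3⁴/(24·12))/100000 = -3753/1600000 rad
Superposition: θ = Σ θ_i = -3753/1600000 rad ≈ -0.002346 rad

θ(3) = -3753/1600000 rad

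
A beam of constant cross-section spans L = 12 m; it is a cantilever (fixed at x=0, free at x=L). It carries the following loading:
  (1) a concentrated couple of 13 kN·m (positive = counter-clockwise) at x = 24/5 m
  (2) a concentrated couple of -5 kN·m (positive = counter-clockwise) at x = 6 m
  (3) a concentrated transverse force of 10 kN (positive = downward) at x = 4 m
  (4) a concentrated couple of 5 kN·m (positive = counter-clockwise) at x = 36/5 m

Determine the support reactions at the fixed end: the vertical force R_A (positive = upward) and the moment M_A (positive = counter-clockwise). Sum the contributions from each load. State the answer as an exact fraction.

R_A = 10 kN, M_A = 27 kN·m

Load 1 — applied couple M₀=13 kN·m at a=24/5 m (b=L-a=36/5):
  R_A = 0 kN
  M_A = -M₀ = -13 kN·m
Load 2 — applied couple M₀=-5 kN·m at a=6 m (b=L-a=6):
  R_A = 0 kN
  M_A = -M₀ = -(-5) = 5 kN·m
Load 3 — point force P=10 kN at a=4 m (b=L-a=8):
  R_A = P = 10 kN
  M_A = Pa = 10·4 = 40 kN·m
Load 4 — applied couple M₀=5 kN·m at a=36/5 m (b=L-a=24/5):
  R_A = 0 kN
  M_A = -M₀ = -5 kN·m
Superposition: R_A = 10 kN, M_A = 27 kN·m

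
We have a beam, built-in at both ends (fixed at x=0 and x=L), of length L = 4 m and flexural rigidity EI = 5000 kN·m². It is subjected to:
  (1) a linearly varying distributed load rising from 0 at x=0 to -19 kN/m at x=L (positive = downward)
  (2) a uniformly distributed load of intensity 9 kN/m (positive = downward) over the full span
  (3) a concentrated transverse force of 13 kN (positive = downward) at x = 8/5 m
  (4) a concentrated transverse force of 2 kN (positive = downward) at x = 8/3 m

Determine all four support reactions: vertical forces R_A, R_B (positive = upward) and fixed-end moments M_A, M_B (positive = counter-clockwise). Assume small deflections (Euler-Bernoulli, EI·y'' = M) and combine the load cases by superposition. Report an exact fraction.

R_A = 52456/3375 kN, M_A = 33572/3375 kN·m, R_B = -8581/3375 kN, M_B = -10048/3375 kN·m

Load 1 — triangular load w₀=-19 kN/m (0→w₀ over full span):
  R_A = 3w₀L/20 = 3·(-19)·4/20 = -57/5 kN
  M_A = w₀L²/30 = (-19)·4²/30 = -152/15 kN·m
  R_B = 7w₀L/20 = 7·(-19)·4/20 = -133/5 kN
  M_B = -w₀L²/20 = -(-19)·4²/20 = 76/5 kN·m
Load 2 — uniform load w=9 kN/m over full span:
  R_A = wL/2 = 9·4/2 = 18 kN
  M_A = wL²/12 = 9·4²/12 = 12 kN·m
  R_B = wL/2 = 9·4/2 = 18 kN
  M_B = -wL²/12 = -9·4²/12 = -12 kN·m
Load 3 — point force P=13 kN at a=8/5 m (b=L-a=12/5):
  R_A = Pb²(3a+b)/L³ = 13·(12/5)²·(3·(8/5)+(12/5))/4³ = 1053/125 kN
  M_A = Pab²/L² = 13·(8/5)·(12/5)²/4² = 936/125 kN·m
  R_B = Pa²(a+3b)/L³ = 13·(8/5)²·((8/5)+3·(12/5))/4³ = 572/125 kN
  M_B = -Pa²b/L² = -13·(8/5)²·(12/5)/4² = -624/125 kN·m
Load 4 — point force P=2 kN at a=8/3 m (b=L-a=4/3):
  R_A = Pb²(3a+b)/L³ = 2·(4/3)²·(3·(8/3)+(4/3))/4³ = 14/27 kN
  M_A = Pab²/L² = 2·(8/3)·(4/3)²/4² = 16/27 kN·m
  R_B = Pa²(a+3b)/L³ = 2·(8/3)²·((8/3)+3·(4/3))/4³ = 40/27 kN
  M_B = -Pa²b/L² = -2·(8/3)²·(4/3)/4² = -32/27 kN·m
Superposition: R_A = 52456/3375 kN, M_A = 33572/3375 kN·m, R_B = -8581/3375 kN, M_B = -10048/3375 kN·m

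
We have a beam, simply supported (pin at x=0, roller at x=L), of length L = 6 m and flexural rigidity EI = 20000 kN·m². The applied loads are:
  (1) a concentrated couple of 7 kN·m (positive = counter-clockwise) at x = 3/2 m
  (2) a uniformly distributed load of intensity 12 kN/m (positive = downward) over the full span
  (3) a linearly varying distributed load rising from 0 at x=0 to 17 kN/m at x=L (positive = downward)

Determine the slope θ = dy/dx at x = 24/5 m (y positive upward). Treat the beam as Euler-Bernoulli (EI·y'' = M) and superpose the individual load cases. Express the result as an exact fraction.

Load 1 — applied couple M₀=7 kN·m at a=3/2 m (b=L-a=9/2):
  θ_1 = (M₀x²/(2L)-M₀(x-a)+C₁)/EI  [x>a] with C₁=M₀(3b²-L²)/(6L)=77/16 = (7·(24/5)²/(2·6)-7·((24/5)-(3/2))+(77/16))/20000 = -1939/8000000 rad
Load 2 — uniform load w=12 kN/m over full span:
  θ_2 = -w(L³-6Lx²+4x³)/(24EI) = -12·(6³-6·6·(24/5)²+4·(24/5)³)/(24·20000) = 2673/625000 rad
Load 3 — triangular load w₀=17 kN/m (0→w₀ over full span):
  θ_3 = -w₀(7L⁴-30L²x²+15x⁴)/(360LEI) = -17·(7·6⁴-30·6²·(24/5)²+15·(24/5)⁴)/(360·6·20000) = 38607/12500000 rad
Superposition: θ = Σ θ_i = 1424597/200000000 rad ≈ 0.007123 rad

θ(24/5) = 1424597/200000000 rad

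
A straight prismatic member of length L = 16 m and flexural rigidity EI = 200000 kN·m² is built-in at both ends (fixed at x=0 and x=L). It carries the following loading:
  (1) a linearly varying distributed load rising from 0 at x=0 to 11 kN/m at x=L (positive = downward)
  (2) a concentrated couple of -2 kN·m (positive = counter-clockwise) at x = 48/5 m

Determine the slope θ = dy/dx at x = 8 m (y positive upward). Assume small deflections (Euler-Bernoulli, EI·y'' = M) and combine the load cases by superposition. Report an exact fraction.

Load 1 — triangular load w₀=11 kN/m (0→w₀ over full span):
  θ_1 = -w₀(2x(L-x)(L-2x)(x+2L)+x²(L-x)²)/(120LEI) = -11·(2·8·(16-8)·(16-2·8)·(8+2·16)+8²·(16-8)²)/(120·16·200000) = -11/93750 rad
Load 2 — applied couple M₀=-2 kN·m at a=48/5 m (b=L-a=32/5):
  θ_2 = (R_Ax²/2 - M_Ax)/EI  [x≤a] with R_A=-9/50, M_A=-16/25 = ((-9/50)·8²/2 - (-16/25)·8)/200000 = -1/312500 rad
Superposition: θ = Σ θ_i = -113/937500 rad ≈ -0.000121 rad

θ(8) = -113/937500 rad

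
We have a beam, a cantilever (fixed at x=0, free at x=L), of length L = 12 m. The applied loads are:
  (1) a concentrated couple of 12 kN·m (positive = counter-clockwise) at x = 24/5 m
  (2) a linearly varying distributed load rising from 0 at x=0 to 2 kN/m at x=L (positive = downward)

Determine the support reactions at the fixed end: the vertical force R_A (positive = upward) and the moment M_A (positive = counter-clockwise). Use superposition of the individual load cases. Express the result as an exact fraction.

Load 1 — applied couple M₀=12 kN·m at a=24/5 m (b=L-a=36/5):
  R_A = 0 kN
  M_A = -M₀ = -12 kN·m
Load 2 — triangular load w₀=2 kN/m (0→w₀ over full span):
  R_A = w₀L/2 = 2·12/2 = 12 kN
  M_A = w₀L²/3 = 2·12²/3 = 96 kN·m
Superposition: R_A = 12 kN, M_A = 84 kN·m

R_A = 12 kN, M_A = 84 kN·m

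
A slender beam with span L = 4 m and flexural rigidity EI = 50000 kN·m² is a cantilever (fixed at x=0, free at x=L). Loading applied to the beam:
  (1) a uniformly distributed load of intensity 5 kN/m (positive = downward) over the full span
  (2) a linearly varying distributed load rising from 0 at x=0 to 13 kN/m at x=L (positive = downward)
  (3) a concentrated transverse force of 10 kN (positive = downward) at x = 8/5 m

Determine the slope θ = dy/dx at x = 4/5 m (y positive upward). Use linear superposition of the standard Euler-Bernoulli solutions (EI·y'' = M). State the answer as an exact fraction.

Load 1 — uniform load w=5 kN/m over full span:
  θ_1 = -wx(x²-3Lx+3L²)/(6EI) = -5·(4/5)·((4/5)²-3·4·(4/5)+3·4²)/(6·50000) = -122/234375 rad
Load 2 — triangular load w₀=13 kN/m (0→w₀ over full span):
  θ_2 = (w₀Lx²/4-w₀L²x/3-w₀x⁴/(24L))/EI = (13·4·(4/5)²/4-13·4²·(4/5)/3-13·(4/5)⁴/(24·4))/50000 = -11063/11718750 rad
Load 3 — point force P=10 kN at a=8/5 m (b=L-a=12/5):
  θ_3 = -Px(2a-x)/(2EI)  [x≤a] = -10·(4/5)·(2·(8/5)-(4/5))/(2·50000) = -3/15625 rad
Superposition: θ = Σ θ_i = -6471/3906250 rad ≈ -0.001657 rad

θ(4/5) = -6471/3906250 rad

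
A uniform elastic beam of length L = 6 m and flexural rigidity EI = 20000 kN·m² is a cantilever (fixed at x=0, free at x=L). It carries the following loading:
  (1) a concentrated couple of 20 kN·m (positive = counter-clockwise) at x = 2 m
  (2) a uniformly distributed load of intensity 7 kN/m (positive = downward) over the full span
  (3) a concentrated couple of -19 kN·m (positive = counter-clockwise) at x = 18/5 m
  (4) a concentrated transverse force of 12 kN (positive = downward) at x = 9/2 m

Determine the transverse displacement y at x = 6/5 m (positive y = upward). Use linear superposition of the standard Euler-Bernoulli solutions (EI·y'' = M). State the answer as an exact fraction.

Load 1 — applied couple M₀=20 kN·m at a=2 m (b=L-a=4):
  y_1 = M₀x²/(2EI)  [x≤a] = 20·(6/5)²/(2·20000) = 9/12500 m
Load 2 — uniform load w=7 kN/m over full span:
  y_2 = -wx²(x²-4Lx+6L²)/(24EI) = -7·(6/5)²·((6/5)²-4·6·(6/5)+6·6²)/(24·20000) = -24759/6250000 m
Load 3 — applied couple M₀=-19 kN·m at a=18/5 m (b=L-a=12/5):
  y_3 = M₀x²/(2EI)  [x≤a] = (-19)·(6/5)²/(2·20000) = -171/250000 m
Load 4 — point force P=12 kN at a=9/2 m (b=L-a=3/2):
  y_4 = -Px²(3a-x)/(6EI)  [x≤a] = -12·(6/5)²·(3·(9/2)-(6/5))/(6·20000) = -1107/625000 m
Superposition: y = Σ y_i = -8901/1562500 m ≈ -0.005697 m

y(6/5) = -8901/1562500 m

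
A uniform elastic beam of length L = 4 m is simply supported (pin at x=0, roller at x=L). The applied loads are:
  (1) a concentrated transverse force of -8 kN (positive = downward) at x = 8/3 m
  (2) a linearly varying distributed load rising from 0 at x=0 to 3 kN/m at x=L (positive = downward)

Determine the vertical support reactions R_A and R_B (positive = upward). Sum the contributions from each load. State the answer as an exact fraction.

Load 1 — point force P=-8 kN at a=8/3 m (b=L-a=4/3):
  R_A = Pb/L = (-8)·(4/3)/4 = -8/3 kN
  R_B = Pa/L = (-8)·(8/3)/4 = -16/3 kN
Load 2 — triangular load w₀=3 kN/m (0→w₀ over full span):
  R_A = w₀L/6 = 3·4/6 = 2 kN
  R_B = w₀L/3 = 3·4/3 = 4 kN
Superposition: R_A = -2/3 kN, R_B = -4/3 kN

R_A = -2/3 kN, R_B = -4/3 kN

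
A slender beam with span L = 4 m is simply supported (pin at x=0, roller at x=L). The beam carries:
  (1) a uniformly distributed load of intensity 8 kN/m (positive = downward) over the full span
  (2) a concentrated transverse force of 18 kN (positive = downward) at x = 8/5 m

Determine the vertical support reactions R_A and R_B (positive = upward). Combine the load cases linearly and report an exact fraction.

R_A = 134/5 kN, R_B = 116/5 kN

Load 1 — uniform load w=8 kN/m over full span:
  R_A = wL/2 = 8·4/2 = 16 kN
  R_B = wL/2 = 8·4/2 = 16 kN
Load 2 — point force P=18 kN at a=8/5 m (b=L-a=12/5):
  R_A = Pb/L = 18·(12/5)/4 = 54/5 kN
  R_B = Pa/L = 18·(8/5)/4 = 36/5 kN
Superposition: R_A = 134/5 kN, R_B = 116/5 kN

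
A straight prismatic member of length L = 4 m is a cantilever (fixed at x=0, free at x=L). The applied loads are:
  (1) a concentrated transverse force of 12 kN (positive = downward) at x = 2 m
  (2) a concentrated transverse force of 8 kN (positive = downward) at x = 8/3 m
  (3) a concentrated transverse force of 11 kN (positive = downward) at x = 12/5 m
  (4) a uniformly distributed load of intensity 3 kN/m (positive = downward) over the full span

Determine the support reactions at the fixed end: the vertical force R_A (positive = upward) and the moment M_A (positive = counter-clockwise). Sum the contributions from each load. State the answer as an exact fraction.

Load 1 — point force P=12 kN at a=2 m (b=L-a=2):
  R_A = P = 12 kN
  M_A = Pa = 12·2 = 24 kN·m
Load 2 — point force P=8 kN at a=8/3 m (b=L-a=4/3):
  R_A = P = 8 kN
  M_A = Pa = 8·(8/3) = 64/3 kN·m
Load 3 — point force P=11 kN at a=12/5 m (b=L-a=8/5):
  R_A = P = 11 kN
  M_A = Pa = 11·(12/5) = 132/5 kN·m
Load 4 — uniform load w=3 kN/m over full span:
  R_A = wL = 3·4 = 12 kN
  M_A = wL²/2 = 3·4²/2 = 24 kN·m
Superposition: R_A = 43 kN, M_A = 1436/15 kN·m

R_A = 43 kN, M_A = 1436/15 kN·m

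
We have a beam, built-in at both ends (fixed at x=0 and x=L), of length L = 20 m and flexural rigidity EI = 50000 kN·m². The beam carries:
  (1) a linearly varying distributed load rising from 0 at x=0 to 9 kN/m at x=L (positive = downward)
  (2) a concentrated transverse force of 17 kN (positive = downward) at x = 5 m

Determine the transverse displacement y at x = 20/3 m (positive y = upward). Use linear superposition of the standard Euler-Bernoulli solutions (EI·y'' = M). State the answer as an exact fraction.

y(20/3) = -7/200 m

Load 1 — triangular load w₀=9 kN/m (0→w₀ over full span):
  y_1 = -w₀x²(L-x)²(x+2L)/(120LEI) = -9·(20/3)²·(20-(20/3))²·((20/3)+2·20)/(120·20·50000) = -56/2025 m
Load 2 — point force P=17 kN at a=5 m (b=L-a=15):
  y_2 = -Pa²(L-x)²(3bL-(3b+a)(L-x))/(6L³EI)  [x>a] = -17·5²·(20-(20/3))²·(3·15·20-(3·15+5)·(20-(20/3)))/(6·20³·50000) = -119/16200 m
Superposition: y = Σ y_i = -7/200 m ≈ -0.035000 m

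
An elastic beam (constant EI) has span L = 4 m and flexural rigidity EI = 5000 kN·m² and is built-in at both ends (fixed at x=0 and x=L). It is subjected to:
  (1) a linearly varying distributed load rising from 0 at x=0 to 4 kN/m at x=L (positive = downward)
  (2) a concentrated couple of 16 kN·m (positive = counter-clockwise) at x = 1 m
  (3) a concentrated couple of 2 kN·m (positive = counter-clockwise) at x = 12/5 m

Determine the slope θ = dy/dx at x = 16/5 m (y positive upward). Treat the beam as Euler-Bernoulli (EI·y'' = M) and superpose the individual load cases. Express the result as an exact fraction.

Load 1 — triangular load w₀=4 kN/m (0→w₀ over full span):
  θ_1 = -w₀(2x(L-x)(L-2x)(x+2L)+x²(L-x)²)/(120LEI) = -4·(2·(16/5)·(4-(16/5))·(4-2·(16/5))·((16/5)+2·4)+(16/5)²·(4-(16/5))²)/(120·4·5000) = 256/1171875 rad
Load 2 — applied couple M₀=16 kN·m at a=1 m (b=L-a=3):
  θ_2 = (R_Ax²/2 - M_Ax - M₀(x-a))/EI  [x>a] with R_A=9/2, M_A=-3 = ((9/2)·(16/5)²/2 - (-3)·(16/5) - 16·((16/5)-1))/5000 = -8/15625 rad
Load 3 — applied couple M₀=2 kN·m at a=12/5 m (b=L-a=8/5):
  θ_3 = (R_Ax²/2 - M_Ax - M₀(x-a))/EI  [x>a] with R_A=18/25, M_A=16/25 = ((18/25)·(16/5)²/2 - (16/25)·(16/5) - 2·((16/5)-(12/5)))/5000 = 3/390625 rad
Superposition: θ = Σ θ_i = -67/234375 rad ≈ -0.000286 rad

θ(16/5) = -67/234375 rad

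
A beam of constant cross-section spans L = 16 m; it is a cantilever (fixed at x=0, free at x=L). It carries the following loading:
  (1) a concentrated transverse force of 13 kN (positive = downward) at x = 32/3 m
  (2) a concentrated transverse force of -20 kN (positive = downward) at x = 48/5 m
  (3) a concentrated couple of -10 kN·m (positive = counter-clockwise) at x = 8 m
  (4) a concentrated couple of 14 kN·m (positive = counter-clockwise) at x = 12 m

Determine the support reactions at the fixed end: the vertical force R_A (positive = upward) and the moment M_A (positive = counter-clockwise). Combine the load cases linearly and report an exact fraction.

Load 1 — point force P=13 kN at a=32/3 m (b=L-a=16/3):
  R_A = P = 13 kN
  M_A = Pa = 13·(32/3) = 416/3 kN·m
Load 2 — point force P=-20 kN at a=48/5 m (b=L-a=32/5):
  R_A = P = (-20) = -20 kN
  M_A = Pa = (-20)·(48/5) = -192 kN·m
Load 3 — applied couple M₀=-10 kN·m at a=8 m (b=L-a=8):
  R_A = 0 kN
  M_A = -M₀ = -(-10) = 10 kN·m
Load 4 — applied couple M₀=14 kN·m at a=12 m (b=L-a=4):
  R_A = 0 kN
  M_A = -M₀ = -14 kN·m
Superposition: R_A = -7 kN, M_A = -172/3 kN·m

R_A = -7 kN, M_A = -172/3 kN·m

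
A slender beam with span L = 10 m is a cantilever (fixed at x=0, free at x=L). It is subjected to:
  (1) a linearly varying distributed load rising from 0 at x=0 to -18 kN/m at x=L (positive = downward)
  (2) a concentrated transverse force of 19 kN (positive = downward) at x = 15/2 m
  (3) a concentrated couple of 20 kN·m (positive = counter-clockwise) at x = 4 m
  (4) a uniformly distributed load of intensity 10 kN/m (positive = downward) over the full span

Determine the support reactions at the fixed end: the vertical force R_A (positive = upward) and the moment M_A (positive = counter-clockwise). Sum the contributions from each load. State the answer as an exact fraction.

R_A = 29 kN, M_A = 45/2 kN·m

Load 1 — triangular load w₀=-18 kN/m (0→w₀ over full span):
  R_A = w₀L/2 = (-18)·10/2 = -90 kN
  M_A = w₀L²/3 = (-18)·10²/3 = -600 kN·m
Load 2 — point force P=19 kN at a=15/2 m (b=L-a=5/2):
  R_A = P = 19 kN
  M_A = Pa = 19·(15/2) = 285/2 kN·m
Load 3 — applied couple M₀=20 kN·m at a=4 m (b=L-a=6):
  R_A = 0 kN
  M_A = -M₀ = -20 kN·m
Load 4 — uniform load w=10 kN/m over full span:
  R_A = wL = 10·10 = 100 kN
  M_A = wL²/2 = 10·10²/2 = 500 kN·m
Superposition: R_A = 29 kN, M_A = 45/2 kN·m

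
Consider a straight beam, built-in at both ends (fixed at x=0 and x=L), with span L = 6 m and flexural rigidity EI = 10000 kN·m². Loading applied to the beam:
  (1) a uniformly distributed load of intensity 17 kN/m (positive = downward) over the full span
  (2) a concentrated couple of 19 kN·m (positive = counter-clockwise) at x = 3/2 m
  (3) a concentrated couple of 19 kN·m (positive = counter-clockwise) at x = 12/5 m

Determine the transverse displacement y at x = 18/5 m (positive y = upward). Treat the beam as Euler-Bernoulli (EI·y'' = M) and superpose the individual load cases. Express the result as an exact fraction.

y(18/5) = -231129/62500000 m

Load 1 — uniform load w=17 kN/m over full span:
  y_1 = -wx²(L-x)²/(24EI) = -17·(18/5)²·(6-(18/5))²/(24·10000) = -4131/781250 m
Load 2 — applied couple M₀=19 kN·m at a=3/2 m (b=L-a=9/2):
  y_2 = (R_Ax³/6 - M_Ax²/2 - M₀(x-a)²/2)/EI  [x>a] with R_A=57/16, M_A=-57/16 = ((57/16)·(18/5)³/6 - (-57/16)·(18/5)²/2 - 19·((18/5)-(3/2))²/2)/10000 = 2223/2500000 m
Load 3 — applied couple M₀=19 kN·m at a=12/5 m (b=L-a=18/5):
  y_3 = (R_Ax³/6 - M_Ax²/2 - M₀(x-a)²/2)/EI  [x>a] with R_A=114/25, M_A=57/25 = ((114/25)·(18/5)³/6 - (57/25)·(18/5)²/2 - 19·((18/5)-(12/5))²/2)/10000 = 1368/1953125 m
Superposition: y = Σ y_i = -231129/62500000 m ≈ -0.003698 m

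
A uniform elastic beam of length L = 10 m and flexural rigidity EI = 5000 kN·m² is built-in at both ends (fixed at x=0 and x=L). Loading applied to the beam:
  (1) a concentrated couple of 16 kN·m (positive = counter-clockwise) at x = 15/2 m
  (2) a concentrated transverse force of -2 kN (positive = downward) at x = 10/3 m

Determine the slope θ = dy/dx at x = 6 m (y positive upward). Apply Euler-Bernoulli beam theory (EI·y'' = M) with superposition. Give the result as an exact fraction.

Load 1 — applied couple M₀=16 kN·m at a=15/2 m (b=L-a=5/2):
  θ_1 = (R_Ax²/2 - M_Ax)/EI  [x≤a] with R_A=9/5, M_A=5 = ((9/5)·6²/2 - 5·6)/5000 = 3/6250 rad
Load 2 — point force P=-2 kN at a=10/3 m (b=L-a=20/3):
  θ_2 = Pa²(L-x)(2bL-(3b+a)(L-x))/(2L³EI)  [x>a] = (-2)·(10/3)²·(10-6)·(2·(20/3)·10-(3·(20/3)+(10/3))·(10-6))/(2·10³·5000) = -2/5625 rad
Superposition: θ = Σ θ_i = 7/56250 rad ≈ 0.000124 rad

θ(6) = 7/56250 rad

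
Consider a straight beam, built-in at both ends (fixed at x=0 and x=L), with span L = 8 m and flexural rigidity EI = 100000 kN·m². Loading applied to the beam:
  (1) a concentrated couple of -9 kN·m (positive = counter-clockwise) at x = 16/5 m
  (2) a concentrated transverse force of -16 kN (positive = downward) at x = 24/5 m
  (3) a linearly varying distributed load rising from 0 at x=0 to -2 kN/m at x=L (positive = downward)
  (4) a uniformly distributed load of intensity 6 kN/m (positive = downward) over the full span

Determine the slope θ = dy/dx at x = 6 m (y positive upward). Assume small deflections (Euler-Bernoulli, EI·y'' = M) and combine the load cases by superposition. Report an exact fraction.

Load 1 — applied couple M₀=-9 kN·m at a=16/5 m (b=L-a=24/5):
  θ_1 = (R_Ax²/2 - M_Ax - M₀(x-a))/EI  [x>a] with R_A=-81/50, M_A=-27/25 = ((-81/50)·6²/2 - (-27/25)·6 - (-9)·(6-(16/5)))/100000 = 63/2500000 rad
Load 2 — point force P=-16 kN at a=24/5 m (b=L-a=16/5):
  θ_2 = Pa²(L-x)(2bL-(3b+a)(L-x))/(2L³EI)  [x>a] = (-16)·(24/5)²·(8-6)·(2·(16/5)·8-(3·(16/5)+(24/5))·(8-6))/(2·8³·100000) = -63/390625 rad
Load 3 — triangular load w₀=-2 kN/m (0→w₀ over full span):
  θ_3 = -w₀(2x(L-x)(L-2x)(x+2L)+x²(L-x)²)/(120LEI) = -(-2)·(2·6·(8-6)·(8-2·6)·(6+2·8)+6²·(8-6)²)/(120·8·100000) = -41/1000000 rad
Load 4 — uniform load w=6 kN/m over full span:
  θ_4 = -wx(L-x)(L-2x)/(12EI) = -6·6·(8-6)·(8-2·6)/(12·100000) = 3/12500 rad
Superposition: θ = Σ θ_i = 1573/25000000 rad ≈ 0.000063 rad

θ(6) = 1573/25000000 rad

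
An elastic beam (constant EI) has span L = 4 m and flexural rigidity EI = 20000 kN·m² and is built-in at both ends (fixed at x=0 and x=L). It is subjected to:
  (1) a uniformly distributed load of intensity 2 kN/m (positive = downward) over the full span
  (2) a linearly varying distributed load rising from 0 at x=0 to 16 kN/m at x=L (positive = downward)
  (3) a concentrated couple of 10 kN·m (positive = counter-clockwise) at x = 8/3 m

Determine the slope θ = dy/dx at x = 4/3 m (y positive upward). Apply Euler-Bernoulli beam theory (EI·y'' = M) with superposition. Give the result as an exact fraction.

θ(4/3) = -857/3037500 rad

Load 1 — uniform load w=2 kN/m over full span:
  θ_1 = -wx(L-x)(L-2x)/(12EI) = -2·(4/3)·(4-(4/3))·(4-2·(4/3))/(12·20000) = -2/50625 rad
Load 2 — triangular load w₀=16 kN/m (0→w₀ over full span):
  θ_2 = -w₀(2x(L-x)(L-2x)(x+2L)+x²(L-x)²)/(120LEI) = -16·(2·(4/3)·(4-(4/3))·(4-2·(4/3))·((4/3)+2·4)+(4/3)²·(4-(4/3))²)/(120·4·20000) = -128/759375 rad
Load 3 — applied couple M₀=10 kN·m at a=8/3 m (b=L-a=4/3):
  θ_3 = (R_Ax²/2 - M_Ax)/EI  [x≤a] with R_A=10/3, M_A=10/3 = ((10/3)·(4/3)²/2 - (10/3)·(4/3))/20000 = -1/13500 rad
Superposition: θ = Σ θ_i = -857/3037500 rad ≈ -0.000282 rad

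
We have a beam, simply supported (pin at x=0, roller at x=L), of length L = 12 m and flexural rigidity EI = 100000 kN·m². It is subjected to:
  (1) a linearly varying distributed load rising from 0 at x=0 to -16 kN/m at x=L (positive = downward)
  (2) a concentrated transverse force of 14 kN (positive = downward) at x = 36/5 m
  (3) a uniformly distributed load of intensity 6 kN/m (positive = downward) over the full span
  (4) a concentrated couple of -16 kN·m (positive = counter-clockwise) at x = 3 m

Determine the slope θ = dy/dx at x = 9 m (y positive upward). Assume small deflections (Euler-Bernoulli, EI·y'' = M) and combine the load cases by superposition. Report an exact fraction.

Load 1 — triangular load w₀=-16 kN/m (0→w₀ over full span):
  θ_1 = -w₀(7L⁴-30L²x²+15x⁴)/(360LEI) = -(-16)·(7·12⁴-30·12²·9²+15·9⁴)/(360·12·100000) = -3939/1000000 rad
Load 2 — point force P=14 kN at a=36/5 m (b=L-a=24/5):
  θ_2 = -Pa(2L²-6Lx+3x²+a²)/(6LEI)  [x>a] = -14·(36/5)·(2·12²-6·12·9+3·9²+(36/5)²)/(6·12·100000) = 11403/12500000 rad
Load 3 — uniform load w=6 kN/m over full span:
  θ_3 = -w(L³-6Lx²+4x³)/(24EI) = -6·(12³-6·12·9²+4·9³)/(24·100000) = 297/100000 rad
Load 4 — applied couple M₀=-16 kN·m at a=3 m (b=L-a=9):
  θ_4 = (M₀x²/(2L)-M₀(x-a)+C₁)/EI  [x>a] with C₁=M₀(3b²-L²)/(6L)=-22 = ((-16)·9²/(2·12)-(-16)·(9-3)+(-22))/100000 = 1/5000 rad
Superposition: θ = Σ θ_i = 3581/25000000 rad ≈ 0.000143 rad

θ(9) = 3581/25000000 rad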